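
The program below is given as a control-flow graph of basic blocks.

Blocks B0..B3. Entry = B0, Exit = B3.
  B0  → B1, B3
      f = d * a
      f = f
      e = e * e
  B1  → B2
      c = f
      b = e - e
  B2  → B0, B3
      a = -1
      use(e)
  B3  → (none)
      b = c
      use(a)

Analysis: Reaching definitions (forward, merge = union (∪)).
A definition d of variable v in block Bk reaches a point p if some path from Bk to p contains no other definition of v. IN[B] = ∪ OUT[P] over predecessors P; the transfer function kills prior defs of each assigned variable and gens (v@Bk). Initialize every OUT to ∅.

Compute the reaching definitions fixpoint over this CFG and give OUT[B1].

Answer: {a@B2, b@B1, c@B1, e@B0, f@B0}

Derivation:
Fixpoint table:
  B0: | IN={a@B2, b@B1, c@B1, e@B0, f@B0} | OUT={a@B2, b@B1, c@B1, e@B0, f@B0}
  B1: | IN={a@B2, b@B1, c@B1, e@B0, f@B0} | OUT={a@B2, b@B1, c@B1, e@B0, f@B0}
  B2: | IN={a@B2, b@B1, c@B1, e@B0, f@B0} | OUT={a@B2, b@B1, c@B1, e@B0, f@B0}
  B3: | IN={a@B2, b@B1, c@B1, e@B0, f@B0} | OUT={a@B2, b@B3, c@B1, e@B0, f@B0}

Merge at B1: IN[B1] = OUT[B0] = {a@B2, b@B1, c@B1, e@B0, f@B0}
Applying B1's transfer function to that IN value gives OUT[B1] (row B1 above).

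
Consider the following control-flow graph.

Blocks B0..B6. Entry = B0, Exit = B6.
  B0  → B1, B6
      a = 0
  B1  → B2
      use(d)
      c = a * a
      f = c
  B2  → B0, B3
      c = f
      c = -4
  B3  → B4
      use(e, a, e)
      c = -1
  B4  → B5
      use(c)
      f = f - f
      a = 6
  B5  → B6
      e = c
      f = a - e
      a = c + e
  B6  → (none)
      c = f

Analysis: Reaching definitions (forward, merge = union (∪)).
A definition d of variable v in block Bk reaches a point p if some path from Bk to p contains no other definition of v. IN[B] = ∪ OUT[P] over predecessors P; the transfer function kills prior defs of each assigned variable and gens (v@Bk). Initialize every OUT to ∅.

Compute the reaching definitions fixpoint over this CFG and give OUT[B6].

Converged values:
  B0:  IN={a@B0, c@B2, f@B1}  OUT={a@B0, c@B2, f@B1}
  B1:  IN={a@B0, c@B2, f@B1}  OUT={a@B0, c@B1, f@B1}
  B2:  IN={a@B0, c@B1, f@B1}  OUT={a@B0, c@B2, f@B1}
  B3:  IN={a@B0, c@B2, f@B1}  OUT={a@B0, c@B3, f@B1}
  B4:  IN={a@B0, c@B3, f@B1}  OUT={a@B4, c@B3, f@B4}
  B5:  IN={a@B4, c@B3, f@B4}  OUT={a@B5, c@B3, e@B5, f@B5}
  B6:  IN={a@B0, a@B5, c@B2, c@B3, e@B5, f@B1, f@B5}  OUT={a@B0, a@B5, c@B6, e@B5, f@B1, f@B5}

Merge at B6: IN[B6] = OUT[B0] ⊔ OUT[B5] = {a@B0, a@B5, c@B2, c@B3, e@B5, f@B1, f@B5}
Applying B6's transfer function to that IN value gives OUT[B6] (row B6 above).

Answer: {a@B0, a@B5, c@B6, e@B5, f@B1, f@B5}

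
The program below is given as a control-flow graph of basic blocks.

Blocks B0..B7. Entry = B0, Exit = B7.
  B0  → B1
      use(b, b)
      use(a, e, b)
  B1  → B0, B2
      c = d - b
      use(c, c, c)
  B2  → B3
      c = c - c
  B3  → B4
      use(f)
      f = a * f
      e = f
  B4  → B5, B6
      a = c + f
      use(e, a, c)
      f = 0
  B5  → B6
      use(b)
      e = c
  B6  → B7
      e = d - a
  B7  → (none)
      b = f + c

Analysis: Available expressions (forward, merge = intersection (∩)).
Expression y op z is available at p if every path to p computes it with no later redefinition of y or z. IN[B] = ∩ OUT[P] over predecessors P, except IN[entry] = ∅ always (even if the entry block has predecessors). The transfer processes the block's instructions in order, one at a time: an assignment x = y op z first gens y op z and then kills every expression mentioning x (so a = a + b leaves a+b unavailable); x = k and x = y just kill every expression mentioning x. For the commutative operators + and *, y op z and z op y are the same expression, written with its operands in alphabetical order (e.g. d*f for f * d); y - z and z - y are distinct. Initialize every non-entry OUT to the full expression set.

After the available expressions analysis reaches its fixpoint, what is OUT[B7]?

Fixpoint table:
  B0:  IN={}  OUT={}
  B1:  IN={}  OUT={d-b}
  B2:  IN={d-b}  OUT={d-b}
  B3:  IN={d-b}  OUT={d-b}
  B4:  IN={d-b}  OUT={d-b}
  B5:  IN={d-b}  OUT={d-b}
  B6:  IN={d-b}  OUT={d-a, d-b}
  B7:  IN={d-a, d-b}  OUT={c+f, d-a}

Merge at B7: IN[B7] = OUT[B6] = {d-a, d-b}
Applying B7's transfer function to that IN value gives OUT[B7] (row B7 above).

Answer: {c+f, d-a}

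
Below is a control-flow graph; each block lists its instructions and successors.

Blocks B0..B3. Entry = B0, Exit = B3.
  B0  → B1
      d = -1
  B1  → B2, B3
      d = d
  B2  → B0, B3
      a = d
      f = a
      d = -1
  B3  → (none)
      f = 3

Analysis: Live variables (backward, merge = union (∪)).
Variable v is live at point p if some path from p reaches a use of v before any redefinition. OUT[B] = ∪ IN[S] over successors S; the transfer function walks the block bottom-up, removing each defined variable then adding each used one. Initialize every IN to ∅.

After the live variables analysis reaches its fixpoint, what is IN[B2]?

Answer: {d}

Derivation:
Converged values:
  B0:   IN={}   OUT={d}
  B1:   IN={d}   OUT={d}
  B2:   IN={d}   OUT={}
  B3:   IN={}   OUT={}

Merge at B2: OUT[B2] = IN[B0] ⊔ IN[B3] = {}
Applying B2's transfer function to that OUT value gives IN[B2] (row B2 above).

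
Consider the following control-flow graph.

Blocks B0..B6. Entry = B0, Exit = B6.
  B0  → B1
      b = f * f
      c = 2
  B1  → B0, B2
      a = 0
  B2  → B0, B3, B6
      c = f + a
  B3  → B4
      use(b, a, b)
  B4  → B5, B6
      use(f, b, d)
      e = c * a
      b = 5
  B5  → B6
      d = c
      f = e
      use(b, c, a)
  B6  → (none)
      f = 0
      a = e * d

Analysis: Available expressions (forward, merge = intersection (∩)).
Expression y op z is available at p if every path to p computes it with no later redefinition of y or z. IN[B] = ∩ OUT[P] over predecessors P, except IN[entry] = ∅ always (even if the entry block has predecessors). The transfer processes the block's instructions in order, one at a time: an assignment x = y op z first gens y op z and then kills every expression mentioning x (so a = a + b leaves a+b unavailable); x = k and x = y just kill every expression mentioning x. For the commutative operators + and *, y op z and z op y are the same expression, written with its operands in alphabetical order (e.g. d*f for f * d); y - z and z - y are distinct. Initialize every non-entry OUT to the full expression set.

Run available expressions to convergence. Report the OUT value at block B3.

Per-block solution:
  B0:  IN={}  OUT={f*f}
  B1:  IN={f*f}  OUT={f*f}
  B2:  IN={f*f}  OUT={a+f, f*f}
  B3:  IN={a+f, f*f}  OUT={a+f, f*f}
  B4:  IN={a+f, f*f}  OUT={a*c, a+f, f*f}
  B5:  IN={a*c, a+f, f*f}  OUT={a*c}
  B6:  IN={}  OUT={d*e}

Merge at B3: IN[B3] = OUT[B2] = {a+f, f*f}
Applying B3's transfer function to that IN value gives OUT[B3] (row B3 above).

Answer: {a+f, f*f}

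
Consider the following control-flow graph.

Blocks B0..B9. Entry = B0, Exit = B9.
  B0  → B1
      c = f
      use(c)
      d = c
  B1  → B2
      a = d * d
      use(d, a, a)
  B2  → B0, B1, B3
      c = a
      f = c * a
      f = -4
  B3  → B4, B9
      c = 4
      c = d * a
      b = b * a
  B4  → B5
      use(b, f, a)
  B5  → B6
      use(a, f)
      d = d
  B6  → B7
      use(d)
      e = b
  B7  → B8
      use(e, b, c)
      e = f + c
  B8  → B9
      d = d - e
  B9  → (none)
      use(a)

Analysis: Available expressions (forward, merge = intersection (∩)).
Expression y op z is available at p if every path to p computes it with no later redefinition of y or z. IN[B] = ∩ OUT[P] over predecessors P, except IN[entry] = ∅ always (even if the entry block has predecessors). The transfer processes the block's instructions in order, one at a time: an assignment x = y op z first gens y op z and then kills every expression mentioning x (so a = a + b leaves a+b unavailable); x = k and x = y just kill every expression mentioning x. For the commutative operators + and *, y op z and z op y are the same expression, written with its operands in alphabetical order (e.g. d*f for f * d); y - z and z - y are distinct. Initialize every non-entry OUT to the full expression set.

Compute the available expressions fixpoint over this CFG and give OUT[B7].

Per-block solution:
  B0:  IN={}  OUT={}
  B1:  IN={}  OUT={d*d}
  B2:  IN={d*d}  OUT={a*c, d*d}
  B3:  IN={a*c, d*d}  OUT={a*d, d*d}
  B4:  IN={a*d, d*d}  OUT={a*d, d*d}
  B5:  IN={a*d, d*d}  OUT={}
  B6:  IN={}  OUT={}
  B7:  IN={}  OUT={c+f}
  B8:  IN={c+f}  OUT={c+f}
  B9:  IN={}  OUT={}

Merge at B7: IN[B7] = OUT[B6] = {}
Applying B7's transfer function to that IN value gives OUT[B7] (row B7 above).

Answer: {c+f}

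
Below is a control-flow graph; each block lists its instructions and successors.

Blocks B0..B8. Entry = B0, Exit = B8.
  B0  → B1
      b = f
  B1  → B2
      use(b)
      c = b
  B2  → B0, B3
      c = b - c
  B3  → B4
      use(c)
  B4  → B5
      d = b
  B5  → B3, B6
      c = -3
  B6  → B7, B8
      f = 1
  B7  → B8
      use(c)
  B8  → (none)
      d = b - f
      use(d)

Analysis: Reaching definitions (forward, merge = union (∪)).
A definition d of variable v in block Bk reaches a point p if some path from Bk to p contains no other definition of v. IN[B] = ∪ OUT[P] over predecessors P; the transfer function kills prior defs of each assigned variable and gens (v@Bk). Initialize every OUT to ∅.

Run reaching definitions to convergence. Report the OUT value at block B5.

Answer: {b@B0, c@B5, d@B4}

Working:
Converged values:
  B0:   IN={b@B0, c@B2}   OUT={b@B0, c@B2}
  B1:   IN={b@B0, c@B2}   OUT={b@B0, c@B1}
  B2:   IN={b@B0, c@B1}   OUT={b@B0, c@B2}
  B3:   IN={b@B0, c@B2, c@B5, d@B4}   OUT={b@B0, c@B2, c@B5, d@B4}
  B4:   IN={b@B0, c@B2, c@B5, d@B4}   OUT={b@B0, c@B2, c@B5, d@B4}
  B5:   IN={b@B0, c@B2, c@B5, d@B4}   OUT={b@B0, c@B5, d@B4}
  B6:   IN={b@B0, c@B5, d@B4}   OUT={b@B0, c@B5, d@B4, f@B6}
  B7:   IN={b@B0, c@B5, d@B4, f@B6}   OUT={b@B0, c@B5, d@B4, f@B6}
  B8:   IN={b@B0, c@B5, d@B4, f@B6}   OUT={b@B0, c@B5, d@B8, f@B6}

Merge at B5: IN[B5] = OUT[B4] = {b@B0, c@B2, c@B5, d@B4}
Applying B5's transfer function to that IN value gives OUT[B5] (row B5 above).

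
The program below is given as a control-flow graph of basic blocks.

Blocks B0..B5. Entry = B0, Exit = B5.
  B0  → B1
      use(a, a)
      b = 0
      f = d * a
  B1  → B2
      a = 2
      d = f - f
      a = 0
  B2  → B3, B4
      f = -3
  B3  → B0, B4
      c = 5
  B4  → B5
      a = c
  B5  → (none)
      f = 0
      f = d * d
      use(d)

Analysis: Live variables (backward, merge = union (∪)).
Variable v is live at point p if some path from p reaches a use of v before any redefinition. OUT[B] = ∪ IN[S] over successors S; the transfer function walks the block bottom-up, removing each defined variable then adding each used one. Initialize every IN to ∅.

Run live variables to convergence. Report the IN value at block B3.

Answer: {a, d}

Trace:
Converged values:
  B0:  IN={a, c, d}  OUT={c, f}
  B1:  IN={c, f}  OUT={a, c, d}
  B2:  IN={a, c, d}  OUT={a, c, d}
  B3:  IN={a, d}  OUT={a, c, d}
  B4:  IN={c, d}  OUT={d}
  B5:  IN={d}  OUT={}

Merge at B3: OUT[B3] = IN[B0] ⊔ IN[B4] = {a, c, d}
Applying B3's transfer function to that OUT value gives IN[B3] (row B3 above).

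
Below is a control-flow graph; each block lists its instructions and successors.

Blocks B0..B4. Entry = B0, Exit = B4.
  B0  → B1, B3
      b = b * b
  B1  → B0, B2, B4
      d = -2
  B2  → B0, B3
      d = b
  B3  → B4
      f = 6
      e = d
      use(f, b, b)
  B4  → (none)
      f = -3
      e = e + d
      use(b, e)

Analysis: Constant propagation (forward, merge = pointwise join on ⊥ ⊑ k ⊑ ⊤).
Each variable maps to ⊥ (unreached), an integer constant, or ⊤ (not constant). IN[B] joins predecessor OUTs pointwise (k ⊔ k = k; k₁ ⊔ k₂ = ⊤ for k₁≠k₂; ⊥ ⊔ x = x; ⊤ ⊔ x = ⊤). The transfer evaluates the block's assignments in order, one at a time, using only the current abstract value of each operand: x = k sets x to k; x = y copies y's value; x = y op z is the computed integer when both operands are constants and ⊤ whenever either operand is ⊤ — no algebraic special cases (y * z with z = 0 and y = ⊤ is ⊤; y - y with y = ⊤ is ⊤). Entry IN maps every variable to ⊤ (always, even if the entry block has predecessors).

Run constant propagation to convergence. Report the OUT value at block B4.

Answer: {a: ⊤, b: ⊤, c: ⊤, d: ⊤, e: ⊤, f: -3}

Working:
Converged values:
  B0: | IN=(all ⊤) | OUT=(all ⊤)
  B1: | IN=(all ⊤) | OUT={d:-2; rest ⊤}
  B2: | IN={d:-2; rest ⊤} | OUT=(all ⊤)
  B3: | IN=(all ⊤) | OUT={f:6; rest ⊤}
  B4: | IN=(all ⊤) | OUT={f:-3; rest ⊤}

Merge at B4: IN[B4] = OUT[B1] ⊔ OUT[B3] = {a: ⊤, b: ⊤, c: ⊤, d: ⊤, e: ⊤, f: ⊤}
Applying B4's transfer function to that IN value gives OUT[B4] (row B4 above).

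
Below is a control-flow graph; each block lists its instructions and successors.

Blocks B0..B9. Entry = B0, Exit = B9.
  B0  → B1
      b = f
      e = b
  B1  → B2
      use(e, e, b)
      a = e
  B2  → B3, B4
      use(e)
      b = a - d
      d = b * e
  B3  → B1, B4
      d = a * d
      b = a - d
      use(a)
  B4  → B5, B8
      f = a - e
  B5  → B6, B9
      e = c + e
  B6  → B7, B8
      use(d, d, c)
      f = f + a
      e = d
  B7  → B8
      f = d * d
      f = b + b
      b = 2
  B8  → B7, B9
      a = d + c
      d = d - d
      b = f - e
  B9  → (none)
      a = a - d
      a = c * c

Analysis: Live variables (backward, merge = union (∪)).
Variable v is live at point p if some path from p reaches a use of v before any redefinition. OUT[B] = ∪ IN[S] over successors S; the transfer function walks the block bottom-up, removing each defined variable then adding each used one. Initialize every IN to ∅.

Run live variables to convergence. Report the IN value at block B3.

Answer: {a, c, d, e}

Trace:
Fixpoint table:
  B0: | IN={c, d, f} | OUT={b, c, d, e}
  B1: | IN={b, c, d, e} | OUT={a, c, d, e}
  B2: | IN={a, c, d, e} | OUT={a, b, c, d, e}
  B3: | IN={a, c, d, e} | OUT={a, b, c, d, e}
  B4: | IN={a, b, c, d, e} | OUT={a, b, c, d, e, f}
  B5: | IN={a, b, c, d, e, f} | OUT={a, b, c, d, f}
  B6: | IN={a, b, c, d, f} | OUT={b, c, d, e, f}
  B7: | IN={b, c, d, e} | OUT={c, d, e, f}
  B8: | IN={c, d, e, f} | OUT={a, b, c, d, e}
  B9: | IN={a, c, d} | OUT={}

Merge at B3: OUT[B3] = IN[B1] ⊔ IN[B4] = {a, b, c, d, e}
Applying B3's transfer function to that OUT value gives IN[B3] (row B3 above).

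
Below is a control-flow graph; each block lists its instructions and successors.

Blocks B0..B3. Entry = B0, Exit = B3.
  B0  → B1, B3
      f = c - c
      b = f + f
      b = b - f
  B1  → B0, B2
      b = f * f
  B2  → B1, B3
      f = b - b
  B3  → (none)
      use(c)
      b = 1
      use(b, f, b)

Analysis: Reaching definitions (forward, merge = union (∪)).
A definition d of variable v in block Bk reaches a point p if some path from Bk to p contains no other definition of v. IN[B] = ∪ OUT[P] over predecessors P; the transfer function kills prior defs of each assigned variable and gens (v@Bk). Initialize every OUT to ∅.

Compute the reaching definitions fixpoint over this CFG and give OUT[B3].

Answer: {b@B3, f@B0, f@B2}

Trace:
Per-block solution:
  B0:  IN={b@B1, f@B0, f@B2}  OUT={b@B0, f@B0}
  B1:  IN={b@B0, b@B1, f@B0, f@B2}  OUT={b@B1, f@B0, f@B2}
  B2:  IN={b@B1, f@B0, f@B2}  OUT={b@B1, f@B2}
  B3:  IN={b@B0, b@B1, f@B0, f@B2}  OUT={b@B3, f@B0, f@B2}

Merge at B3: IN[B3] = OUT[B0] ⊔ OUT[B2] = {b@B0, b@B1, f@B0, f@B2}
Applying B3's transfer function to that IN value gives OUT[B3] (row B3 above).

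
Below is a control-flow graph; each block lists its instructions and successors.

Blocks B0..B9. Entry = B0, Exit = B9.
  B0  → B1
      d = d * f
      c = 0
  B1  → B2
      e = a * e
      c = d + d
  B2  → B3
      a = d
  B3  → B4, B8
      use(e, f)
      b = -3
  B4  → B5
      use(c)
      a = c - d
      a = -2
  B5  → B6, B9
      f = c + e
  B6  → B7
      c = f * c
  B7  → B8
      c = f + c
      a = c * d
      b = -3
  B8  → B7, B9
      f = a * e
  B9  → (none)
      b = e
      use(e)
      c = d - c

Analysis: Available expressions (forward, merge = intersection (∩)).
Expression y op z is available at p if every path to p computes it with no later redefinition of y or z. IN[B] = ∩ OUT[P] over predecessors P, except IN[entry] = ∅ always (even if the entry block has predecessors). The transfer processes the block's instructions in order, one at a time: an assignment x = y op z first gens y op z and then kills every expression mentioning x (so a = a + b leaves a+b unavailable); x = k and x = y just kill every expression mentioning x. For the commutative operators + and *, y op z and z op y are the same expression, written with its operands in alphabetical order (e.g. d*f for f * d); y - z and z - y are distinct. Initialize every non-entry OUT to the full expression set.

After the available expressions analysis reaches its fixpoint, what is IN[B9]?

Converged values:
  B0:   IN={}   OUT={}
  B1:   IN={}   OUT={d+d}
  B2:   IN={d+d}   OUT={d+d}
  B3:   IN={d+d}   OUT={d+d}
  B4:   IN={d+d}   OUT={c-d, d+d}
  B5:   IN={c-d, d+d}   OUT={c+e, c-d, d+d}
  B6:   IN={c+e, c-d, d+d}   OUT={d+d}
  B7:   IN={d+d}   OUT={c*d, d+d}
  B8:   IN={d+d}   OUT={a*e, d+d}
  B9:   IN={d+d}   OUT={d+d}

Merge at B9: IN[B9] = OUT[B5] ∩ OUT[B8] = {d+d}

Answer: {d+d}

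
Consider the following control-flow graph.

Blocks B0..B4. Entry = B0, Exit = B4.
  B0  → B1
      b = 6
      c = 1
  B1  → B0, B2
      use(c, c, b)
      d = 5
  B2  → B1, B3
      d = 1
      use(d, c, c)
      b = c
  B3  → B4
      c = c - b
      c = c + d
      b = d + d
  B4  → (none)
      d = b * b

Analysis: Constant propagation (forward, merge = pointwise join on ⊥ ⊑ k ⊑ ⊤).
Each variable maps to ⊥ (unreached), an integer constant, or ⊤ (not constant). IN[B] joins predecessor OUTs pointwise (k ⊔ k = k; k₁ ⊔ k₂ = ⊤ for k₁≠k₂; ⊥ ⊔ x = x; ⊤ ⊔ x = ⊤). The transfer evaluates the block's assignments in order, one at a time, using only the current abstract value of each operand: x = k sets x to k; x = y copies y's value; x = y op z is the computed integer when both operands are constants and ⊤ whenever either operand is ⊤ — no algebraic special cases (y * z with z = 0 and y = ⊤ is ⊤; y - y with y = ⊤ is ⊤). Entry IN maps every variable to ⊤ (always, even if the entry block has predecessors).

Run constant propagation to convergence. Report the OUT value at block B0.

Fixpoint table:
  B0: | IN=(all ⊤) | OUT={b:6, c:1; rest ⊤}
  B1: | IN={c:1; rest ⊤} | OUT={c:1, d:5; rest ⊤}
  B2: | IN={c:1, d:5; rest ⊤} | OUT={b:1, c:1, d:1; rest ⊤}
  B3: | IN={b:1, c:1, d:1; rest ⊤} | OUT={b:2, c:1, d:1; rest ⊤}
  B4: | IN={b:2, c:1, d:1; rest ⊤} | OUT={b:2, c:1, d:4; rest ⊤}

Merge at B0 (entry node, so the boundary value (all ⊤) is joined with the incoming edge(s)): IN[B0] = (all ⊤) ⊔ OUT[B1] = {a: ⊤, b: ⊤, c: ⊤, d: ⊤, e: ⊤, f: ⊤}
Applying B0's transfer function to that IN value gives OUT[B0] (row B0 above).

Answer: {a: ⊤, b: 6, c: 1, d: ⊤, e: ⊤, f: ⊤}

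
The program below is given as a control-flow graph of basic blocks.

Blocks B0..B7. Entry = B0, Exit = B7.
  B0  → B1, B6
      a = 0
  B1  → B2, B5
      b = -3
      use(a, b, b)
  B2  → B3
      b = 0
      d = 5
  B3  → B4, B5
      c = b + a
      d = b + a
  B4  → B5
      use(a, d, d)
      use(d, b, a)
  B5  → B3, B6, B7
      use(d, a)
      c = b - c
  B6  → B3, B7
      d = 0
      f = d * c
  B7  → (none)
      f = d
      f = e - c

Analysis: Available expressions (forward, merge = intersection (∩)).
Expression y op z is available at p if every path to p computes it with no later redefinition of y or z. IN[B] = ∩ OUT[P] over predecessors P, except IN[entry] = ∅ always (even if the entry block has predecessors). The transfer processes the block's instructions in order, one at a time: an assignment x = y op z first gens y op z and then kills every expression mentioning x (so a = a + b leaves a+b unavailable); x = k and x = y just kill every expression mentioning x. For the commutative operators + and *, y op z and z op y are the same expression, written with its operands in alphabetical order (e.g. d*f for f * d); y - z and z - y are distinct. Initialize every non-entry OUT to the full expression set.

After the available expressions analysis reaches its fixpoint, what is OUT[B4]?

Per-block solution:
  B0:   IN={}   OUT={}
  B1:   IN={}   OUT={}
  B2:   IN={}   OUT={}
  B3:   IN={}   OUT={a+b}
  B4:   IN={a+b}   OUT={a+b}
  B5:   IN={}   OUT={}
  B6:   IN={}   OUT={c*d}
  B7:   IN={}   OUT={e-c}

Merge at B4: IN[B4] = OUT[B3] = {a+b}
Applying B4's transfer function to that IN value gives OUT[B4] (row B4 above).

Answer: {a+b}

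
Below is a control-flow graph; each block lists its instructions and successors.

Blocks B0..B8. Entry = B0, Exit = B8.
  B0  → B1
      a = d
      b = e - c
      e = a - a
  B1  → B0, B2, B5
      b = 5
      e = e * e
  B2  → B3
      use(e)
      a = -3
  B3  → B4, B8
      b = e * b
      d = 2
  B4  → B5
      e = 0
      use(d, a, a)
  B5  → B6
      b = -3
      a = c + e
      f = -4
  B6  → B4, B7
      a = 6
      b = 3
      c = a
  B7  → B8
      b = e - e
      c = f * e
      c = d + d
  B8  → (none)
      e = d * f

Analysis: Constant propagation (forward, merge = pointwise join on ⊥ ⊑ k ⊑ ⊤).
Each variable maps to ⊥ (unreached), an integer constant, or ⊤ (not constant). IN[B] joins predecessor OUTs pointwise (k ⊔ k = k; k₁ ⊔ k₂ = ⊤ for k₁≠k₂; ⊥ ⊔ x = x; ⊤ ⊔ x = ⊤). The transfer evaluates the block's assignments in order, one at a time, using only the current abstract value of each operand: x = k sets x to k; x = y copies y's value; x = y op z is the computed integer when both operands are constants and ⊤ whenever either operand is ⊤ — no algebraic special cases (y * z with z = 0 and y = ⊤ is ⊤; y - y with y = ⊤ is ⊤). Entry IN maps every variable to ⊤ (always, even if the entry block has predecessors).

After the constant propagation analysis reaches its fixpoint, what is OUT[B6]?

Converged values:
  B0: | IN=(all ⊤) | OUT=(all ⊤)
  B1: | IN=(all ⊤) | OUT={b:5; rest ⊤}
  B2: | IN={b:5; rest ⊤} | OUT={a:-3, b:5; rest ⊤}
  B3: | IN={a:-3, b:5; rest ⊤} | OUT={a:-3, d:2; rest ⊤}
  B4: | IN=(all ⊤) | OUT={e:0; rest ⊤}
  B5: | IN=(all ⊤) | OUT={b:-3, f:-4; rest ⊤}
  B6: | IN={b:-3, f:-4; rest ⊤} | OUT={a:6, b:3, c:6, f:-4; rest ⊤}
  B7: | IN={a:6, b:3, c:6, f:-4; rest ⊤} | OUT={a:6, f:-4; rest ⊤}
  B8: | IN=(all ⊤) | OUT=(all ⊤)

Merge at B6: IN[B6] = OUT[B5] = {a: ⊤, b: -3, c: ⊤, d: ⊤, e: ⊤, f: -4}
Applying B6's transfer function to that IN value gives OUT[B6] (row B6 above).

Answer: {a: 6, b: 3, c: 6, d: ⊤, e: ⊤, f: -4}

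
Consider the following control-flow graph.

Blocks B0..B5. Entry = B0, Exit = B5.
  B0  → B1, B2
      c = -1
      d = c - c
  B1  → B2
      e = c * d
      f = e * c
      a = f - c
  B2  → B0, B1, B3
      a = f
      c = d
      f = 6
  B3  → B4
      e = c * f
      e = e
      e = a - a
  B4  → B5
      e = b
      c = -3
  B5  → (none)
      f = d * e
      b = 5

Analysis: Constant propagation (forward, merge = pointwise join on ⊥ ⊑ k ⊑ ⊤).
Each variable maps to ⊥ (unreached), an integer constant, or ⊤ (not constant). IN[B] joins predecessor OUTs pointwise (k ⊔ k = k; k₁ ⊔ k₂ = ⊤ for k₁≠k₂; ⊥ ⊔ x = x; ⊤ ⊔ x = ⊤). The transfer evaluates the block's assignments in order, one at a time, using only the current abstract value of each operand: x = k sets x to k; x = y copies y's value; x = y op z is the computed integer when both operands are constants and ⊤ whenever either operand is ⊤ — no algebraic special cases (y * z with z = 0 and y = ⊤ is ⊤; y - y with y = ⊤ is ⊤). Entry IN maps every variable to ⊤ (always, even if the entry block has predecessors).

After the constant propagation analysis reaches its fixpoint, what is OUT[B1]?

Answer: {a: ⊤, b: ⊤, c: ⊤, d: 0, e: ⊤, f: ⊤}

Derivation:
Per-block solution:
  B0:  IN=(all ⊤)  OUT={c:-1, d:0; rest ⊤}
  B1:  IN={d:0; rest ⊤}  OUT={d:0; rest ⊤}
  B2:  IN={d:0; rest ⊤}  OUT={c:0, d:0, f:6; rest ⊤}
  B3:  IN={c:0, d:0, f:6; rest ⊤}  OUT={c:0, d:0, f:6; rest ⊤}
  B4:  IN={c:0, d:0, f:6; rest ⊤}  OUT={c:-3, d:0, f:6; rest ⊤}
  B5:  IN={c:-3, d:0, f:6; rest ⊤}  OUT={b:5, c:-3, d:0; rest ⊤}

Merge at B1: IN[B1] = OUT[B0] ⊔ OUT[B2] = {a: ⊤, b: ⊤, c: ⊤, d: 0, e: ⊤, f: ⊤}
Applying B1's transfer function to that IN value gives OUT[B1] (row B1 above).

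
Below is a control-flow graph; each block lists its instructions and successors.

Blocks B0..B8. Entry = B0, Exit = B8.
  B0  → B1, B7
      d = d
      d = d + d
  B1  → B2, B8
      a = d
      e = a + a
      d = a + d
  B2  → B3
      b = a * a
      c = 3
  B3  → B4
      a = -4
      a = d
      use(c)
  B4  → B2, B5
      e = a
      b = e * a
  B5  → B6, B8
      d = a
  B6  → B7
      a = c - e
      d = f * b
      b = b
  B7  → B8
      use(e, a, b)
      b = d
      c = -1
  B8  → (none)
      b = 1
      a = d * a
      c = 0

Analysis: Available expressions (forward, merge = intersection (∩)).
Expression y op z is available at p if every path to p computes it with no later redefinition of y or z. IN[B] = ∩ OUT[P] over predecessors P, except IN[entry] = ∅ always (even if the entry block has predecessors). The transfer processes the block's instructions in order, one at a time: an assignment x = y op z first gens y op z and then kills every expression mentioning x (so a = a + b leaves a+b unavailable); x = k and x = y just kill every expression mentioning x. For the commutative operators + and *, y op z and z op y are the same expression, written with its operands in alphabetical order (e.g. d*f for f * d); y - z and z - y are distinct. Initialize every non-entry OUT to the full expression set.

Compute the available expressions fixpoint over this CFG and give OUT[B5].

Answer: {a*e}

Derivation:
Converged values:
  B0:   IN={}   OUT={}
  B1:   IN={}   OUT={a+a}
  B2:   IN={}   OUT={a*a}
  B3:   IN={a*a}   OUT={}
  B4:   IN={}   OUT={a*e}
  B5:   IN={a*e}   OUT={a*e}
  B6:   IN={a*e}   OUT={c-e}
  B7:   IN={}   OUT={}
  B8:   IN={}   OUT={}

Merge at B5: IN[B5] = OUT[B4] = {a*e}
Applying B5's transfer function to that IN value gives OUT[B5] (row B5 above).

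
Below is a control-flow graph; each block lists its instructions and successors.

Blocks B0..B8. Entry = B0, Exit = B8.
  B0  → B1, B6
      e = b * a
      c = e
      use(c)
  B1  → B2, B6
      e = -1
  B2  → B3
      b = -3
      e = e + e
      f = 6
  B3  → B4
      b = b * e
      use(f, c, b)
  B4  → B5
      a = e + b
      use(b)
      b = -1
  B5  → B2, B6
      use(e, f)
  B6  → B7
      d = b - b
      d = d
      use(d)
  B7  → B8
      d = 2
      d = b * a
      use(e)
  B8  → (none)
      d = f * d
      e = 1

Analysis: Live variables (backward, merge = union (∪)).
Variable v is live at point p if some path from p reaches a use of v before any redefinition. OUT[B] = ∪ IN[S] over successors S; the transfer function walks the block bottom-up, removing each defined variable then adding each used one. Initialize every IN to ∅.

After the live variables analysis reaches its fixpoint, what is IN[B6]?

Per-block solution:
  B0: | IN={a, b, f} | OUT={a, b, c, e, f}
  B1: | IN={a, b, c, f} | OUT={a, b, c, e, f}
  B2: | IN={c, e} | OUT={b, c, e, f}
  B3: | IN={b, c, e, f} | OUT={b, c, e, f}
  B4: | IN={b, c, e, f} | OUT={a, b, c, e, f}
  B5: | IN={a, b, c, e, f} | OUT={a, b, c, e, f}
  B6: | IN={a, b, e, f} | OUT={a, b, e, f}
  B7: | IN={a, b, e, f} | OUT={d, f}
  B8: | IN={d, f} | OUT={}

Merge at B6: OUT[B6] = IN[B7] = {a, b, e, f}
Applying B6's transfer function to that OUT value gives IN[B6] (row B6 above).

Answer: {a, b, e, f}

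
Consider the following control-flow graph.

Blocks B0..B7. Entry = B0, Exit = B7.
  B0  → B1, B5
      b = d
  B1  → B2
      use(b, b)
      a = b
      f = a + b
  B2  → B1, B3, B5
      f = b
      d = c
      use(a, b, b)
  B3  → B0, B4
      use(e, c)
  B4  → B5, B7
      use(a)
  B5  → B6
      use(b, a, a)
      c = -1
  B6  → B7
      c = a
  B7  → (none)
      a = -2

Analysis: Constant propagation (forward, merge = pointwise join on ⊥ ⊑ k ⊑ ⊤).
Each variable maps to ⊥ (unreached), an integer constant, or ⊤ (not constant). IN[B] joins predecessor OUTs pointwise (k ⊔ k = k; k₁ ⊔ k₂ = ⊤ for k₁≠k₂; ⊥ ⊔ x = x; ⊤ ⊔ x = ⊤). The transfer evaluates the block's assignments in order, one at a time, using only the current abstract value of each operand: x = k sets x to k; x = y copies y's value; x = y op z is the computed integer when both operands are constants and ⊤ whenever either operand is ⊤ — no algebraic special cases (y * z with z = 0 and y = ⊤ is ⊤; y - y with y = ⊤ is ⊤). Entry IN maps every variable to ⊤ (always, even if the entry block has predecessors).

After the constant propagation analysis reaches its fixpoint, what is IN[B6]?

Converged values:
  B0:   IN=(all ⊤)   OUT=(all ⊤)
  B1:   IN=(all ⊤)   OUT=(all ⊤)
  B2:   IN=(all ⊤)   OUT=(all ⊤)
  B3:   IN=(all ⊤)   OUT=(all ⊤)
  B4:   IN=(all ⊤)   OUT=(all ⊤)
  B5:   IN=(all ⊤)   OUT={c:-1; rest ⊤}
  B6:   IN={c:-1; rest ⊤}   OUT=(all ⊤)
  B7:   IN=(all ⊤)   OUT={a:-2; rest ⊤}

Merge at B6: IN[B6] = OUT[B5] = {a: ⊤, b: ⊤, c: -1, d: ⊤, e: ⊤, f: ⊤}

Answer: {a: ⊤, b: ⊤, c: -1, d: ⊤, e: ⊤, f: ⊤}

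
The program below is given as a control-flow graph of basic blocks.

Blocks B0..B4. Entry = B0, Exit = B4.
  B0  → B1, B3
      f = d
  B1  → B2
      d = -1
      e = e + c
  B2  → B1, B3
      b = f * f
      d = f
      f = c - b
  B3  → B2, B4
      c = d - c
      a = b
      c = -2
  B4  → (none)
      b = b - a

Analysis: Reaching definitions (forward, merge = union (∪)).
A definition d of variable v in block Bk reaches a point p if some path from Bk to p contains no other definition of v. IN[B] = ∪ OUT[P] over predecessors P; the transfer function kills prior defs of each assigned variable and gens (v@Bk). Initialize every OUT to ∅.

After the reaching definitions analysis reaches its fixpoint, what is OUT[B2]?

Answer: {a@B3, b@B2, c@B3, d@B2, e@B1, f@B2}

Derivation:
Converged values:
  B0: | IN={} | OUT={f@B0}
  B1: | IN={a@B3, b@B2, c@B3, d@B2, e@B1, f@B0, f@B2} | OUT={a@B3, b@B2, c@B3, d@B1, e@B1, f@B0, f@B2}
  B2: | IN={a@B3, b@B2, c@B3, d@B1, d@B2, e@B1, f@B0, f@B2} | OUT={a@B3, b@B2, c@B3, d@B2, e@B1, f@B2}
  B3: | IN={a@B3, b@B2, c@B3, d@B2, e@B1, f@B0, f@B2} | OUT={a@B3, b@B2, c@B3, d@B2, e@B1, f@B0, f@B2}
  B4: | IN={a@B3, b@B2, c@B3, d@B2, e@B1, f@B0, f@B2} | OUT={a@B3, b@B4, c@B3, d@B2, e@B1, f@B0, f@B2}

Merge at B2: IN[B2] = OUT[B1] ⊔ OUT[B3] = {a@B3, b@B2, c@B3, d@B1, d@B2, e@B1, f@B0, f@B2}
Applying B2's transfer function to that IN value gives OUT[B2] (row B2 above).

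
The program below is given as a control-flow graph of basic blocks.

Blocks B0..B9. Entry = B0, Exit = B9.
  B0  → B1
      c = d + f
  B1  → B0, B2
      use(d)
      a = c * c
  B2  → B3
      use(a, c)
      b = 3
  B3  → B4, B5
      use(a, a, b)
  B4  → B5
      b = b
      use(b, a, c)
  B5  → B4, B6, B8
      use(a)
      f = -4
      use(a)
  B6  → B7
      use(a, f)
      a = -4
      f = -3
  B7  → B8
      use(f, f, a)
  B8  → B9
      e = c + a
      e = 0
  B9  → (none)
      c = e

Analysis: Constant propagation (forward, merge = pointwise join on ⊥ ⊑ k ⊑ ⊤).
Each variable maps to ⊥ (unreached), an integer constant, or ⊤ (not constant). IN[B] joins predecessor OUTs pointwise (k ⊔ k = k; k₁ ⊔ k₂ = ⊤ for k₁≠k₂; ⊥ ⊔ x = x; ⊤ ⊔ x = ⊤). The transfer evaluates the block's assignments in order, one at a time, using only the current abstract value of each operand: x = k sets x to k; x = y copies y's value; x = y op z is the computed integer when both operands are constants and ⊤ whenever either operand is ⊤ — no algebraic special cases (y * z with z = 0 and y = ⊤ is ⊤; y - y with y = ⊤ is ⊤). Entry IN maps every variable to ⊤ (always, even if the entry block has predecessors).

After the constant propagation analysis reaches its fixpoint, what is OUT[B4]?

Answer: {a: ⊤, b: 3, c: ⊤, d: ⊤, e: ⊤, f: ⊤}

Trace:
Fixpoint table:
  B0: | IN=(all ⊤) | OUT=(all ⊤)
  B1: | IN=(all ⊤) | OUT=(all ⊤)
  B2: | IN=(all ⊤) | OUT={b:3; rest ⊤}
  B3: | IN={b:3; rest ⊤} | OUT={b:3; rest ⊤}
  B4: | IN={b:3; rest ⊤} | OUT={b:3; rest ⊤}
  B5: | IN={b:3; rest ⊤} | OUT={b:3, f:-4; rest ⊤}
  B6: | IN={b:3, f:-4; rest ⊤} | OUT={a:-4, b:3, f:-3; rest ⊤}
  B7: | IN={a:-4, b:3, f:-3; rest ⊤} | OUT={a:-4, b:3, f:-3; rest ⊤}
  B8: | IN={b:3; rest ⊤} | OUT={b:3, e:0; rest ⊤}
  B9: | IN={b:3, e:0; rest ⊤} | OUT={b:3, c:0, e:0; rest ⊤}

Merge at B4: IN[B4] = OUT[B3] ⊔ OUT[B5] = {a: ⊤, b: 3, c: ⊤, d: ⊤, e: ⊤, f: ⊤}
Applying B4's transfer function to that IN value gives OUT[B4] (row B4 above).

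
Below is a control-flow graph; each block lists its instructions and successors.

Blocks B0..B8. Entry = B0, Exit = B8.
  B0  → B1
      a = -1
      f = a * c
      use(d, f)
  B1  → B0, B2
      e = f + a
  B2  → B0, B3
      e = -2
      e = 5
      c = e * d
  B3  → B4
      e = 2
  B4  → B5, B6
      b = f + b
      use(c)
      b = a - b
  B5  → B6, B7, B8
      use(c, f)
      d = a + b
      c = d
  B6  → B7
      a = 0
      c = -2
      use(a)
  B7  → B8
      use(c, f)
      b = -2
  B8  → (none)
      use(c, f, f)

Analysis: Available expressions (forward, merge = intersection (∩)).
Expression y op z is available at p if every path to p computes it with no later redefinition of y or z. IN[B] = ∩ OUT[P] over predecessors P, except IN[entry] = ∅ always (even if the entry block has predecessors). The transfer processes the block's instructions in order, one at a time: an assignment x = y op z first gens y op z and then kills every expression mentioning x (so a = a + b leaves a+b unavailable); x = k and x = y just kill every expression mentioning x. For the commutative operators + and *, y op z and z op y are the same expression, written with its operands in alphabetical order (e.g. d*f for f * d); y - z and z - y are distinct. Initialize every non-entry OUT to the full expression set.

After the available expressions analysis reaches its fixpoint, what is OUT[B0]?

Per-block solution:
  B0: | IN={} | OUT={a*c}
  B1: | IN={a*c} | OUT={a*c, a+f}
  B2: | IN={a*c, a+f} | OUT={a+f, d*e}
  B3: | IN={a+f, d*e} | OUT={a+f}
  B4: | IN={a+f} | OUT={a+f}
  B5: | IN={a+f} | OUT={a+b, a+f}
  B6: | IN={a+f} | OUT={}
  B7: | IN={} | OUT={}
  B8: | IN={} | OUT={}

Merge at B0 (entry node, so the boundary value {} is joined with the incoming edge(s)): IN[B0] = {} ∩ OUT[B1] ∩ OUT[B2] = {}
Applying B0's transfer function to that IN value gives OUT[B0] (row B0 above).

Answer: {a*c}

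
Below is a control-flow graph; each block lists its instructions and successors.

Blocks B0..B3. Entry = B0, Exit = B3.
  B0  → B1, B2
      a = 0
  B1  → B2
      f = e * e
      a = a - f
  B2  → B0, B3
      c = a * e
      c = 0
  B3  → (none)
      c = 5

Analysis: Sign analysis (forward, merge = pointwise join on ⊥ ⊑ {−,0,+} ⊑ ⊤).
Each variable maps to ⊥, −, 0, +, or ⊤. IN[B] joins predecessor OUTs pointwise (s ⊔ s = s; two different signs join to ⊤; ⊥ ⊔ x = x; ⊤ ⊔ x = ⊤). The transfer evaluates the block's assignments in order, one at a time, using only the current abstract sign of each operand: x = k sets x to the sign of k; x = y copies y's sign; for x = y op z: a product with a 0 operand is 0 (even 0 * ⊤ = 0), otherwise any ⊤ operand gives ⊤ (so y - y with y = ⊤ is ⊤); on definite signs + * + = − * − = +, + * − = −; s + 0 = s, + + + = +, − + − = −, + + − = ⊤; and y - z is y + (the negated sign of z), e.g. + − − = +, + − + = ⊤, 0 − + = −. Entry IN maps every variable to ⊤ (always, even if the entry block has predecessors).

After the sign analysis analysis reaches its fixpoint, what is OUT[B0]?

Fixpoint table:
  B0:  IN=(all ⊤)  OUT={a:0; rest ⊤}
  B1:  IN={a:0; rest ⊤}  OUT=(all ⊤)
  B2:  IN=(all ⊤)  OUT={c:0; rest ⊤}
  B3:  IN={c:0; rest ⊤}  OUT={c:+; rest ⊤}

Merge at B0 (entry node, so the boundary value (all ⊤) is joined with the incoming edge(s)): IN[B0] = (all ⊤) ⊔ OUT[B2] = {a: ⊤, b: ⊤, c: ⊤, d: ⊤, e: ⊤, f: ⊤}
Applying B0's transfer function to that IN value gives OUT[B0] (row B0 above).

Answer: {a: 0, b: ⊤, c: ⊤, d: ⊤, e: ⊤, f: ⊤}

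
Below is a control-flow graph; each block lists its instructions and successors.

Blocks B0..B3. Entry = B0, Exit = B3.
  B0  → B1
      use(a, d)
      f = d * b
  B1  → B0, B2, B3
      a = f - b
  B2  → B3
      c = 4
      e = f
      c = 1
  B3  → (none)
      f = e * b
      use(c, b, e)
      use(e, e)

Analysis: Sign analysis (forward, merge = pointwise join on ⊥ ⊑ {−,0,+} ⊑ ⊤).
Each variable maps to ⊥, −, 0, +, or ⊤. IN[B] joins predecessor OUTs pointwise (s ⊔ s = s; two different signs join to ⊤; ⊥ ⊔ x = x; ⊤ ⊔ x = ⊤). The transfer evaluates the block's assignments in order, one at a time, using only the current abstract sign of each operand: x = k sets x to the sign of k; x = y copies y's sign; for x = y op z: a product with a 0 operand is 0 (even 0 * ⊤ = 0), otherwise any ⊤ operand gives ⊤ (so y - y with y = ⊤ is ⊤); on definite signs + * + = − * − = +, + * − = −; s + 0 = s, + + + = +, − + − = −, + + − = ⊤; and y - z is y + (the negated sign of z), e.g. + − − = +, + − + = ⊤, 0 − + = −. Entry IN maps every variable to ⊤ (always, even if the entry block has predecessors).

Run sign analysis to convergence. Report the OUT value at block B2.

Converged values:
  B0:   IN=(all ⊤)   OUT=(all ⊤)
  B1:   IN=(all ⊤)   OUT=(all ⊤)
  B2:   IN=(all ⊤)   OUT={c:+; rest ⊤}
  B3:   IN=(all ⊤)   OUT=(all ⊤)

Merge at B2: IN[B2] = OUT[B1] = {a: ⊤, b: ⊤, c: ⊤, d: ⊤, e: ⊤, f: ⊤}
Applying B2's transfer function to that IN value gives OUT[B2] (row B2 above).

Answer: {a: ⊤, b: ⊤, c: +, d: ⊤, e: ⊤, f: ⊤}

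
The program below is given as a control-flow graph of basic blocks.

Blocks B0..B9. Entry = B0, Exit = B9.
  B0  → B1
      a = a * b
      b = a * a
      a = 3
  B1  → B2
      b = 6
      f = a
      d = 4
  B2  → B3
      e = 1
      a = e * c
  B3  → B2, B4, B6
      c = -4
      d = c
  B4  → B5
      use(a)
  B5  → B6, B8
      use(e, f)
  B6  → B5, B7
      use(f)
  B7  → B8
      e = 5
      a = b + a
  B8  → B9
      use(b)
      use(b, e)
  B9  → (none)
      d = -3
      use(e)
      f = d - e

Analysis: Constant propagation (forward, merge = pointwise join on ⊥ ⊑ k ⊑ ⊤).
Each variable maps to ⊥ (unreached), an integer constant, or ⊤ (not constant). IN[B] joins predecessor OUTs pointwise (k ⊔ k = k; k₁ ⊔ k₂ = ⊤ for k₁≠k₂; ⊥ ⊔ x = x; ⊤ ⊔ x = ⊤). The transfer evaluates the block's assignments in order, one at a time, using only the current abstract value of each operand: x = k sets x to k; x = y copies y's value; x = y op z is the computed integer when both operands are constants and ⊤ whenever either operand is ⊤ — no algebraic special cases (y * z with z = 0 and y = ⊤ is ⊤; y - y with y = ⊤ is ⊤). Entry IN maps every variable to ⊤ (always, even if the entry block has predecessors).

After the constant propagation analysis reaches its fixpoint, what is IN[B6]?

Converged values:
  B0:  IN=(all ⊤)  OUT={a:3; rest ⊤}
  B1:  IN={a:3; rest ⊤}  OUT={a:3, b:6, d:4, f:3; rest ⊤}
  B2:  IN={b:6, f:3; rest ⊤}  OUT={b:6, e:1, f:3; rest ⊤}
  B3:  IN={b:6, e:1, f:3; rest ⊤}  OUT={b:6, c:-4, d:-4, e:1, f:3; rest ⊤}
  B4:  IN={b:6, c:-4, d:-4, e:1, f:3; rest ⊤}  OUT={b:6, c:-4, d:-4, e:1, f:3; rest ⊤}
  B5:  IN={b:6, c:-4, d:-4, e:1, f:3; rest ⊤}  OUT={b:6, c:-4, d:-4, e:1, f:3; rest ⊤}
  B6:  IN={b:6, c:-4, d:-4, e:1, f:3; rest ⊤}  OUT={b:6, c:-4, d:-4, e:1, f:3; rest ⊤}
  B7:  IN={b:6, c:-4, d:-4, e:1, f:3; rest ⊤}  OUT={b:6, c:-4, d:-4, e:5, f:3; rest ⊤}
  B8:  IN={b:6, c:-4, d:-4, f:3; rest ⊤}  OUT={b:6, c:-4, d:-4, f:3; rest ⊤}
  B9:  IN={b:6, c:-4, d:-4, f:3; rest ⊤}  OUT={b:6, c:-4, d:-3; rest ⊤}

Merge at B6: IN[B6] = OUT[B3] ⊔ OUT[B5] = {a: ⊤, b: 6, c: -4, d: -4, e: 1, f: 3}

Answer: {a: ⊤, b: 6, c: -4, d: -4, e: 1, f: 3}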